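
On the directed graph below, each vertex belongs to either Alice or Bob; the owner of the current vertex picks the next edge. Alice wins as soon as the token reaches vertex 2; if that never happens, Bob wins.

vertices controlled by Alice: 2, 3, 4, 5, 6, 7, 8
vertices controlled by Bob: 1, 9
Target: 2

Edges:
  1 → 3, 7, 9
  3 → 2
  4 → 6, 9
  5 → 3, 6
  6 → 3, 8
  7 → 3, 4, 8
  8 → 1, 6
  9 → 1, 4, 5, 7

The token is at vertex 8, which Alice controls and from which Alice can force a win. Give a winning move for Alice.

A0 = {2}
A1: add {3} — 3 (Alice) has 3→2.
A2: add {5, 6, 7} — 5 (Alice) has 5→3; 6 (Alice) has 6→3; 7 (Alice) has 7→3.
A3: add {4, 8} — 4 (Alice) has 4→6; 8 (Alice) has 8→6.
A4 = A3; e.g. 1 (Bob) can still go to 9. Fixed point.
From 8, successor 6 is in the attractor (rank 2); the other successor 1 is not.

6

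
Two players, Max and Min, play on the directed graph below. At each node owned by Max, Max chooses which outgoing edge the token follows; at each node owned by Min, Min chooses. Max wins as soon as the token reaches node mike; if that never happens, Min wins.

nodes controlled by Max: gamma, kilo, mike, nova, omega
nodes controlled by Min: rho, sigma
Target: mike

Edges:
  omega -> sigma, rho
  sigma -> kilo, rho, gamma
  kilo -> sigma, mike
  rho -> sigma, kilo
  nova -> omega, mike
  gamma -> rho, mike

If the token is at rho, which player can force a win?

Min

A0 = {mike}
A1: add {gamma, kilo, nova} — kilo (Max) has kilo→mike; nova (Max) has nova→mike; gamma (Max) has gamma→mike.
A2 = A1; e.g. omega (Max) has no edge into A1. Fixed point.
rho never enters the attractor, so Min can avoid the target forever.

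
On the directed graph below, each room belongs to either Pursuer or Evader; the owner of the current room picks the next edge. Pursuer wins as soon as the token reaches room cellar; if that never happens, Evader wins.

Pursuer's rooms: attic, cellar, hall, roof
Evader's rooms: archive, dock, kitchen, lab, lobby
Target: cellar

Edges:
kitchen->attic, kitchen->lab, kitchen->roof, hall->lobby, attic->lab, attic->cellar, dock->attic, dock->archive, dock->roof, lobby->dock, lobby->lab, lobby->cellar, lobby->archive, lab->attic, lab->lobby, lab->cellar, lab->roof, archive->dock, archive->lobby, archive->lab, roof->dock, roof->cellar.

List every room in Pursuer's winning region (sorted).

A0 = {cellar}
A1: add {attic, roof} — attic (Pursuer) has attic→cellar; roof (Pursuer) has roof→cellar.
A2 = A1; e.g. kitchen (Evader) can still go to lab. Fixed point.
Pursuer's winning region = {attic, cellar, roof}.

attic, cellar, roof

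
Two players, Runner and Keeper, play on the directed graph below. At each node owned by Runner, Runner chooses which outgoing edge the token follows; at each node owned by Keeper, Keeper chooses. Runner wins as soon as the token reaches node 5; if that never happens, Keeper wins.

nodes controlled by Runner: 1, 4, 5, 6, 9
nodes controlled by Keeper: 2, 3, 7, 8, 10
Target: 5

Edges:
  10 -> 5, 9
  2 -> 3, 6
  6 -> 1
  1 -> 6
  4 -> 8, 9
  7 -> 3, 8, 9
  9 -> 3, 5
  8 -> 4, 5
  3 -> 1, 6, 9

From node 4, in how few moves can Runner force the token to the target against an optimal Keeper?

A0 = {5}
A1: add {9} — 9 (Runner) has 9→5.
A2: add {4, 10} — 4 (Runner) has 4→9; 10 (Keeper): all of {5, 9} already in.
4 enters the attractor at level 2, so Runner can force the target in 2 moves from there.

2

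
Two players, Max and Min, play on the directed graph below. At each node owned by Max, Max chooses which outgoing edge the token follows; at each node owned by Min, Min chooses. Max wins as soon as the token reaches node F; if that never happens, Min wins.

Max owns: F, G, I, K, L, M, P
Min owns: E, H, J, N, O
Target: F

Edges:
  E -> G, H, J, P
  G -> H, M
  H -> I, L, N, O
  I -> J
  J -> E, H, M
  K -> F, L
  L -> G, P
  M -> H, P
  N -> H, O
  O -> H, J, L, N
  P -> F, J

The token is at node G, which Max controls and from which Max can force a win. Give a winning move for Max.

M

A0 = {F}
A1: add {K, P} — K (Max) has K→F; P (Max) has P→F.
A2: add {L, M} — L (Max) has L→P; M (Max) has M→P.
A3: add {G} — G (Max) has G→M.
A4 = A3; e.g. E (Min) can still go to H. Fixed point.
From G, successor M is in the attractor (rank 2); the other successor H is not.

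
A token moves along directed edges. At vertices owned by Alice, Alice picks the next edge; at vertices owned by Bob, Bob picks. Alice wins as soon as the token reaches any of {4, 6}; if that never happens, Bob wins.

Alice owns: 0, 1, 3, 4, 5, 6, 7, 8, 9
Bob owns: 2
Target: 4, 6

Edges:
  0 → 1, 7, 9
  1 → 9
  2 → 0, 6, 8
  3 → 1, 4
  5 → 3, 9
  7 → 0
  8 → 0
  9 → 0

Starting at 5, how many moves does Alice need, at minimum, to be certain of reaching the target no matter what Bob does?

A0 = {4, 6}
A1: add {3} — 3 (Alice) has 3→4.
A2: add {5} — 5 (Alice) has 5→3.
A3 = A2; e.g. 0 (Alice) has no edge into A2. Fixed point.
5 enters the attractor at level 2, so Alice can force the target in 2 moves from there.

2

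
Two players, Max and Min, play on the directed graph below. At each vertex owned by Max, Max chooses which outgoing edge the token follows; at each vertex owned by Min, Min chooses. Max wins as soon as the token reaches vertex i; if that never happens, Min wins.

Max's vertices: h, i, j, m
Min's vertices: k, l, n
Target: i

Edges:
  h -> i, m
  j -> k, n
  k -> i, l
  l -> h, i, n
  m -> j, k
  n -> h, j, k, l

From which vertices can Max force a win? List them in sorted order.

h, i

A0 = {i}
A1: add {h} — h (Max) has h→i.
A2 = A1; e.g. j (Max) has no edge into A1. Fixed point.
Max's winning region = {h, i}.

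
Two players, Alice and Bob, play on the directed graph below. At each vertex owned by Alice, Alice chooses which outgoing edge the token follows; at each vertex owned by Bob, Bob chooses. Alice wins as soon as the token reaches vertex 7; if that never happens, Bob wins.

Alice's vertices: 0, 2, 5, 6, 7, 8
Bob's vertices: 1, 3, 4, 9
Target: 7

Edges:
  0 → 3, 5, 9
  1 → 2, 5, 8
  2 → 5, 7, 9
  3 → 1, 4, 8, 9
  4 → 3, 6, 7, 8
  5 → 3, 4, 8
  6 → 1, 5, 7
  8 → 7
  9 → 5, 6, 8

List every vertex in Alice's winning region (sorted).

A0 = {7}
A1: add {2, 6, 8} — 2 (Alice) has 2→7; 6 (Alice) has 6→7; 8 (Alice) has 8→7.
A2: add {5} — 5 (Alice) has 5→8.
A3: add {0, 1, 9} — 0 (Alice) has 0→5; 1 (Bob): all of {2, 5, 8} already in; 9 (Bob): all of {5, 6, 8} already in.
A4 = A3; e.g. 3 (Bob) can still go to 4. Fixed point.
Alice's winning region = {0, 1, 2, 5, 6, 7, 8, 9}.

0, 1, 2, 5, 6, 7, 8, 9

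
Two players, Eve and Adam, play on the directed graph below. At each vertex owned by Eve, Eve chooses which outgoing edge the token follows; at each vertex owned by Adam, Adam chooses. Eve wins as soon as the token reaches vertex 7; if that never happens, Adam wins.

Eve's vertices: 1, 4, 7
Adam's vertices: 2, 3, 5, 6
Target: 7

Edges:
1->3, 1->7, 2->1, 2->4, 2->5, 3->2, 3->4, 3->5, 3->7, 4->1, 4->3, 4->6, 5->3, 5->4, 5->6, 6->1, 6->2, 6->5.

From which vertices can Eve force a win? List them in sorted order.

A0 = {7}
A1: add {1} — 1 (Eve) has 1→7.
A2: add {4} — 4 (Eve) has 4→1.
A3 = A2; e.g. 2 (Adam) can still go to 5. Fixed point.
Eve's winning region = {1, 4, 7}.

1, 4, 7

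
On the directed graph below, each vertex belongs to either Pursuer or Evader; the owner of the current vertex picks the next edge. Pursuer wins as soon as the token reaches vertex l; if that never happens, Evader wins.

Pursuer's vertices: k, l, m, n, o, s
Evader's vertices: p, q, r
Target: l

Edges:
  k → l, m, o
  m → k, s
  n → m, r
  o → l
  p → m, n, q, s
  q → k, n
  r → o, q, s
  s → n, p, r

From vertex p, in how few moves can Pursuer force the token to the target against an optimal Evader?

5

A0 = {l}
A1: add {k, o} — k (Pursuer) has k→l; o (Pursuer) has o→l.
A2: add {m} — m (Pursuer) has m→k.
A3: add {n} — n (Pursuer) has n→m.
A4: add {q, s} — q (Evader): all of {k, n} already in; s (Pursuer) has s→n.
A5: add {p, r} — p (Evader): all of {m, n, q, s} already in; r (Evader): all of {o, q, s} already in.
A5 = all vertices. Fixed point.
p enters the attractor at level 5, so Pursuer can force the target in 5 moves from there.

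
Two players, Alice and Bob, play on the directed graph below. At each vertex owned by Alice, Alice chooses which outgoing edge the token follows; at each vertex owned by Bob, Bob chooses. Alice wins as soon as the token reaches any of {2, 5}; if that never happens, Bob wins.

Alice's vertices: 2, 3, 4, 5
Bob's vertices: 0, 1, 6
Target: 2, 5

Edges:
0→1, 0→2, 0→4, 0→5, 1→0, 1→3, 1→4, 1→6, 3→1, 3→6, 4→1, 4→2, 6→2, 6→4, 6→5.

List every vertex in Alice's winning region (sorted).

2, 3, 4, 5, 6

A0 = {2, 5}
A1: add {4} — 4 (Alice) has 4→2.
A2: add {6} — 6 (Bob): all of {2, 4, 5} already in.
A3: add {3} — 3 (Alice) has 3→6.
A4 = A3; e.g. 0 (Bob) can still go to 1. Fixed point.
Alice's winning region = {2, 3, 4, 5, 6}.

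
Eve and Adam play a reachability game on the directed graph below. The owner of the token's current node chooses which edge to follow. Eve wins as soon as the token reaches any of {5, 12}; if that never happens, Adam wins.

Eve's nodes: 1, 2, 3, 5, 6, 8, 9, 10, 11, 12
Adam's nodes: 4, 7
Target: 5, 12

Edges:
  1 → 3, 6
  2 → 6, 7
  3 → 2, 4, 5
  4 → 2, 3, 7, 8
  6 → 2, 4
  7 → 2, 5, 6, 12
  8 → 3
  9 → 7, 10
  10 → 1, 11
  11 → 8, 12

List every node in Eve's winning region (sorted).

1, 3, 5, 8, 9, 10, 11, 12

A0 = {5, 12}
A1: add {3, 11} — 3 (Eve) has 3→5; 11 (Eve) has 11→12.
A2: add {1, 8, 10} — 1 (Eve) has 1→3; 8 (Eve) has 8→3; 10 (Eve) has 10→11.
A3: add {9} — 9 (Eve) has 9→10.
A4 = A3; e.g. 2 (Eve) has no edge into A3. Fixed point.
Eve's winning region = {1, 3, 5, 8, 9, 10, 11, 12}.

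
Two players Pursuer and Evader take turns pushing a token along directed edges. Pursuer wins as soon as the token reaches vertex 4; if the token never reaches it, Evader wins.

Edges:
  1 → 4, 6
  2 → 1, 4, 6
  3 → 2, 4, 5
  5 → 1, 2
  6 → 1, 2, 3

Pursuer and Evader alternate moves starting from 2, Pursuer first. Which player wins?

Track states (vertex, player-to-move).
A0 = {(4,Pursuer), (4,Evader)}
A1: add {(1,Pursuer), (2,Pursuer), (3,Pursuer)}.
(2,Pursuer) ∈ A1 ⇒ Pursuer forces the target.

Pursuer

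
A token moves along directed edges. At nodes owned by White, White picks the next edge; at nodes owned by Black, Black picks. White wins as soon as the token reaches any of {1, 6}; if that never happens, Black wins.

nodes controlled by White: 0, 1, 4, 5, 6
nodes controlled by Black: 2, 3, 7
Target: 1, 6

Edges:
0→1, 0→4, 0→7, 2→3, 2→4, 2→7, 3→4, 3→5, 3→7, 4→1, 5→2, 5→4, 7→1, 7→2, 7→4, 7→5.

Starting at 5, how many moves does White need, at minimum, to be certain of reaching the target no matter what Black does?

2

A0 = {1, 6}
A1: add {0, 4} — 0 (White) has 0→1; 4 (White) has 4→1.
A2: add {5} — 5 (White) has 5→4.
A3 = A2; e.g. 2 (Black) can still go to 3. Fixed point.
5 enters the attractor at level 2, so White can force the target in 2 moves from there.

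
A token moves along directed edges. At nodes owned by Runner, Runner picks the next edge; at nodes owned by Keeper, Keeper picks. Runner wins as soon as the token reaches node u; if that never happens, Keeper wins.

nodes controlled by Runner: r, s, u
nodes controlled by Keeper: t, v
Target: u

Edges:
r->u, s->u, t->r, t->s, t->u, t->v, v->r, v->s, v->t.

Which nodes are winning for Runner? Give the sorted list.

A0 = {u}
A1: add {r, s} — r (Runner) has r→u; s (Runner) has s→u.
A2 = A1; e.g. t (Keeper) can still go to v. Fixed point.
Runner's winning region = {r, s, u}.

r, s, u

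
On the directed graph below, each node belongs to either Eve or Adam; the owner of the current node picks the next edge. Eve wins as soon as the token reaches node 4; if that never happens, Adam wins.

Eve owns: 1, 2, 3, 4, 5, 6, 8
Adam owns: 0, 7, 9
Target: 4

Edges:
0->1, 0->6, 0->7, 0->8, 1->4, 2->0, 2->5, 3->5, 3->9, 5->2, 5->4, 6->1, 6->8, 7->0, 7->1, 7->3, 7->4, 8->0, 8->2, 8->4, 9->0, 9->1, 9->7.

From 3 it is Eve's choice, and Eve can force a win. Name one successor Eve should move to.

5

A0 = {4}
A1: add {1, 5, 8} — 1 (Eve) has 1→4; 5 (Eve) has 5→4; 8 (Eve) has 8→4.
A2: add {2, 3, 6} — 2 (Eve) has 2→5; 3 (Eve) has 3→5; 6 (Eve) has 6→1.
A3 = A2; e.g. 0 (Adam) can still go to 7. Fixed point.
From 3, successor 5 is in the attractor (rank 1); the other successor 9 is not.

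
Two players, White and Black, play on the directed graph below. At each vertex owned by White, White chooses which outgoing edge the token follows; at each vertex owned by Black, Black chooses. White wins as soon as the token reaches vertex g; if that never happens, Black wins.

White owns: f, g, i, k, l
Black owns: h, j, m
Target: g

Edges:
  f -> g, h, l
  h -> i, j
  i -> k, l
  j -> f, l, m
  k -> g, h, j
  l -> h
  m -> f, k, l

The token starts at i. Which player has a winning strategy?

A0 = {g}
A1: add {f, k} — f (White) has f→g; k (White) has k→g.
A2: add {i} — i (White) has i→k.
A3 = A2; e.g. h (Black) can still go to j. Fixed point.
i ∈ A2, so White can force the target.

White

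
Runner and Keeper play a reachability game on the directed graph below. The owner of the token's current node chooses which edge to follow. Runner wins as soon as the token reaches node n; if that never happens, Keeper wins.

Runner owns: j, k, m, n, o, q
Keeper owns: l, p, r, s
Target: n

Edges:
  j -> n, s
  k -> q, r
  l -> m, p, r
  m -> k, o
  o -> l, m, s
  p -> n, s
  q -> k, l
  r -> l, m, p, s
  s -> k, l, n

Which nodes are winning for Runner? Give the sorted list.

j, n

A0 = {n}
A1: add {j} — j (Runner) has j→n.
A2 = A1; e.g. k (Runner) has no edge into A1. Fixed point.
Runner's winning region = {j, n}.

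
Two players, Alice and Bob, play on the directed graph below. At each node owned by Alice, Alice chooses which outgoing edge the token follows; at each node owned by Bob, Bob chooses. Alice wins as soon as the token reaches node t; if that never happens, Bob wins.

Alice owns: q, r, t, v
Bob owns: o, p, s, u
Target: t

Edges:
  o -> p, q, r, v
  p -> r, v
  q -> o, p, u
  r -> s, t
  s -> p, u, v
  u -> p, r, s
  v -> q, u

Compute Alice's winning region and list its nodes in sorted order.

r, t

A0 = {t}
A1: add {r} — r (Alice) has r→t.
A2 = A1; e.g. o (Bob) can still go to p. Fixed point.
Alice's winning region = {r, t}.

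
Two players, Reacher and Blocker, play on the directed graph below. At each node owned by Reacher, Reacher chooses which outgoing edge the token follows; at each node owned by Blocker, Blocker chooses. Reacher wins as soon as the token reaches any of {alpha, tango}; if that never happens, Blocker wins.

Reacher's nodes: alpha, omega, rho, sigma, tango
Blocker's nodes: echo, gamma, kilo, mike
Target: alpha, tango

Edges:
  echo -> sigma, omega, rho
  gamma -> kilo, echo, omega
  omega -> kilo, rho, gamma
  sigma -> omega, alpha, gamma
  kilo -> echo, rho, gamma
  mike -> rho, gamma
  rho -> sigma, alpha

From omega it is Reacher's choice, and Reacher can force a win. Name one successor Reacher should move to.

rho

A0 = {alpha, tango}
A1: add {rho, sigma} — sigma (Reacher) has sigma→alpha; rho (Reacher) has rho→alpha.
A2: add {omega} — omega (Reacher) has omega→rho.
A3: add {echo} — echo (Blocker): all of {sigma, omega, rho} already in.
A4 = A3; e.g. kilo (Blocker) can still go to gamma. Fixed point.
From omega, successor rho is in the attractor (rank 1); the other successors gamma, kilo are not.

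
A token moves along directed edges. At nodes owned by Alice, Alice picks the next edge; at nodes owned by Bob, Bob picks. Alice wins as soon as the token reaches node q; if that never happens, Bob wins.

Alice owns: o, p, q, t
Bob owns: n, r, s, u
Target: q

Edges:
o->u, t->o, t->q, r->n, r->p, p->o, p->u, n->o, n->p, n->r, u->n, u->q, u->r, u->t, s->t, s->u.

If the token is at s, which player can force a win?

Bob

A0 = {q}
A1: add {t} — t (Alice) has t→q.
A2 = A1; e.g. n (Bob) can still go to o. Fixed point.
s never enters the attractor, so Bob can avoid the target forever.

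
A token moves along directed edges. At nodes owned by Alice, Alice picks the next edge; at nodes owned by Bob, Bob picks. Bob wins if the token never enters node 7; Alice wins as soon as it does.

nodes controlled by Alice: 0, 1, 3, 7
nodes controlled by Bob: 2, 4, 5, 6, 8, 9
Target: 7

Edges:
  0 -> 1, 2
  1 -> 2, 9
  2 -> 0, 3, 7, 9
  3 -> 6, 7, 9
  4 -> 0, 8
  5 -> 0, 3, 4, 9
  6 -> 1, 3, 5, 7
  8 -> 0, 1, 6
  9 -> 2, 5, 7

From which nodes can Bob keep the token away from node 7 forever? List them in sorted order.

A0 = {7}
A1: add {3} — 3 (Alice) has 3→7.
A2 = A1; e.g. 0 (Alice) has no edge into A1. Fixed point.
Alice's attractor = {3, 7}; Bob avoids the target exactly from the complement.

0, 1, 2, 4, 5, 6, 8, 9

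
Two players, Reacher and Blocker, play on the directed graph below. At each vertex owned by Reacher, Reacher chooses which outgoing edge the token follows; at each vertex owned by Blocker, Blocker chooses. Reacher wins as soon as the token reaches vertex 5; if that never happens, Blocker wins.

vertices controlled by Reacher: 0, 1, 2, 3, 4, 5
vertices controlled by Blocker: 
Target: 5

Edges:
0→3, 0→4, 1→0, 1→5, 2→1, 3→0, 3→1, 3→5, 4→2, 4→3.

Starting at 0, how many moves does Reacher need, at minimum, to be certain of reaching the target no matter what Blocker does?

A0 = {5}
A1: add {1, 3} — 1 (Reacher) has 1→5; 3 (Reacher) has 3→5.
A2: add {0, 2, 4} — 0 (Reacher) has 0→3; 2 (Reacher) has 2→1; 4 (Reacher) has 4→3.
A2 = all vertices. Fixed point.
0 enters the attractor at level 2, so Reacher can force the target in 2 moves from there.

2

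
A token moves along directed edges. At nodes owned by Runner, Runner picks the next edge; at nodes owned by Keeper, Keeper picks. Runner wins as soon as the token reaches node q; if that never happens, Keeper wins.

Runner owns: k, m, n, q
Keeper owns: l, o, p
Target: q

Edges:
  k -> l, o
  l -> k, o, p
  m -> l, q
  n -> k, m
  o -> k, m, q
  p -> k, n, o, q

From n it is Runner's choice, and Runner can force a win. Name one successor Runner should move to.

m

A0 = {q}
A1: add {m} — m (Runner) has m→q.
A2: add {n} — n (Runner) has n→m.
A3 = A2; e.g. k (Runner) has no edge into A2. Fixed point.
From n, successor m is in the attractor (rank 1); the other successor k is not.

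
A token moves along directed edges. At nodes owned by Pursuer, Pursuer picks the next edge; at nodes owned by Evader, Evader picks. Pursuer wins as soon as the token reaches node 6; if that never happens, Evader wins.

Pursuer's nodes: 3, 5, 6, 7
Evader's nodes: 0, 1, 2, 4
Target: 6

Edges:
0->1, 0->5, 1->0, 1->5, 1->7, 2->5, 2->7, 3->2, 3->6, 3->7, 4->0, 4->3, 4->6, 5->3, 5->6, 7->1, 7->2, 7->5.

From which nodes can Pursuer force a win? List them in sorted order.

2, 3, 5, 6, 7

A0 = {6}
A1: add {3, 5} — 3 (Pursuer) has 3→6; 5 (Pursuer) has 5→6.
A2: add {7} — 7 (Pursuer) has 7→5.
A3: add {2} — 2 (Evader): all of {5, 7} already in.
A4 = A3; e.g. 0 (Evader) can still go to 1. Fixed point.
Pursuer's winning region = {2, 3, 5, 6, 7}.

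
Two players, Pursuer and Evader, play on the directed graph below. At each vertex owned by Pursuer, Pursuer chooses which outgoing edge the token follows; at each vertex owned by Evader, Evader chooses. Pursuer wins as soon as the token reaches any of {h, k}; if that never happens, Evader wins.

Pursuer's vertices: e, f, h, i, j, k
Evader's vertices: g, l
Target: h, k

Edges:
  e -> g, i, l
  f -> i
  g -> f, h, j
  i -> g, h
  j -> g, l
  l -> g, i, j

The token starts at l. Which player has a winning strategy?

A0 = {h, k}
A1: add {i} — i (Pursuer) has i→h.
A2: add {e, f} — e (Pursuer) has e→i; f (Pursuer) has f→i.
A3 = A2; e.g. g (Evader) can still go to j. Fixed point.
l never enters the attractor, so Evader can avoid the target forever.

Evader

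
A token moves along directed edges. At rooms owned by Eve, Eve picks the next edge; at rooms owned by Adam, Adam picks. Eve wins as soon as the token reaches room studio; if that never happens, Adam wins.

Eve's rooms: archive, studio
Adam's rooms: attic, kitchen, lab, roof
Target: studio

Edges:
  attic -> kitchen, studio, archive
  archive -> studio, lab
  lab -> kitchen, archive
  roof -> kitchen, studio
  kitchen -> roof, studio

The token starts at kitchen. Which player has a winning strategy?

Adam

A0 = {studio}
A1: add {archive} — archive (Eve) has archive→studio.
A2 = A1; e.g. attic (Adam) can still go to kitchen. Fixed point.
kitchen never enters the attractor, so Adam can avoid the target forever.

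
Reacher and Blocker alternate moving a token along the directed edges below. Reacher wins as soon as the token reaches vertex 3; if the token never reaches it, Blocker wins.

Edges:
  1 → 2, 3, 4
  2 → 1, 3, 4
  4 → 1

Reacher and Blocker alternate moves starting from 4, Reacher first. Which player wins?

Blocker

Track states (vertex, player-to-move).
A0 = {(3,Reacher), (3,Blocker)}
A1: add {(1,Reacher), (2,Reacher)}.
A2: add {(4,Blocker)}.
A3 = A2; e.g. (1,Blocker) stays out. (4,Reacher) never enters ⇒ Blocker avoids the target.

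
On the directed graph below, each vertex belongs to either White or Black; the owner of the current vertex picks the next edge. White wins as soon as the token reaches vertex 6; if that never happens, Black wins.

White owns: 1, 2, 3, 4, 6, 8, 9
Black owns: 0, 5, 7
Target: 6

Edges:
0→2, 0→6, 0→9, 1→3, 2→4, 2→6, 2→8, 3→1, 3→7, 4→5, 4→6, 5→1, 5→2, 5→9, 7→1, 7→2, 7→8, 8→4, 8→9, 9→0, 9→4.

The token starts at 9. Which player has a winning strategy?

White

A0 = {6}
A1: add {2, 4} — 2 (White) has 2→6; 4 (White) has 4→6.
A2: add {8, 9} — 8 (White) has 8→4; 9 (White) has 9→4.
9 ∈ A2, so White can force the target.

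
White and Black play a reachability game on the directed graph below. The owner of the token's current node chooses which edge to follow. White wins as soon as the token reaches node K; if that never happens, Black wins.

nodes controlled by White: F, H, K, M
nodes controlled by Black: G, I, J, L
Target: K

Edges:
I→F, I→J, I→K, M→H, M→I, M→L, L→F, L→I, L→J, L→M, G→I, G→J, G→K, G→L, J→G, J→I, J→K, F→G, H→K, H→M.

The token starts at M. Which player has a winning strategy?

A0 = {K}
A1: add {H} — H (White) has H→K.
A2: add {M} — M (White) has M→H.
A3 = A2; e.g. F (White) has no edge into A2. Fixed point.
M ∈ A2, so White can force the target.

White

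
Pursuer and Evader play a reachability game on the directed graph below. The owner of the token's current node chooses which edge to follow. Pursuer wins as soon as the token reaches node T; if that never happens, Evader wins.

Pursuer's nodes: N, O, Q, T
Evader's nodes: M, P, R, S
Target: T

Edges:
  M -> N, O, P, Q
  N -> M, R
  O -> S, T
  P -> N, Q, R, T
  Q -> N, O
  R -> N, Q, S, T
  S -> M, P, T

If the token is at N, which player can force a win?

A0 = {T}
A1: add {O} — O (Pursuer) has O→T.
A2: add {Q} — Q (Pursuer) has Q→O.
A3 = A2; e.g. M (Evader) can still go to N. Fixed point.
N never enters the attractor, so Evader can avoid the target forever.

Evader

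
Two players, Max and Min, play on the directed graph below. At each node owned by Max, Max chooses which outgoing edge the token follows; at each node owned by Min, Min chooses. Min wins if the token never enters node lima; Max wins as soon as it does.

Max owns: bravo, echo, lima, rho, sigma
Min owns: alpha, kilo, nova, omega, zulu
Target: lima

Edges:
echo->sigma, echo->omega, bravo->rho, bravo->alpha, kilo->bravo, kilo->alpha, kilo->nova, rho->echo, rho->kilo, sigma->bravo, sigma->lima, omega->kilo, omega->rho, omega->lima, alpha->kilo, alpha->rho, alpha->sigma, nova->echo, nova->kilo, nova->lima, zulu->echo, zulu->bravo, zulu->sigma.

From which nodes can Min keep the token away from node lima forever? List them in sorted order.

A0 = {lima}
A1: add {sigma} — sigma (Max) has sigma→lima.
A2: add {echo} — echo (Max) has echo→sigma.
A3: add {rho} — rho (Max) has rho→echo.
A4: add {bravo} — bravo (Max) has bravo→rho.
A5: add {zulu} — zulu (Min): all of {echo, bravo, sigma} already in.
A6 = A5; e.g. kilo (Min) can still go to alpha. Fixed point.
Max's attractor = {bravo, echo, lima, rho, sigma, zulu}; Min avoids the target exactly from the complement.

alpha, kilo, nova, omega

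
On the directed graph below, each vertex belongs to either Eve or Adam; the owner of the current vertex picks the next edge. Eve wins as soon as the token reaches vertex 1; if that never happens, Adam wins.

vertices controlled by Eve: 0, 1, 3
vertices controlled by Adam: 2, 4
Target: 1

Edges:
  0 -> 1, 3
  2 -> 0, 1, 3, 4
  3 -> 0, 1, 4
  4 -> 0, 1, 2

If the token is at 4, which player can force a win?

A0 = {1}
A1: add {0, 3} — 0 (Eve) has 0→1; 3 (Eve) has 3→1.
A2 = A1; e.g. 2 (Adam) can still go to 4. Fixed point.
4 never enters the attractor, so Adam can avoid the target forever.

Adam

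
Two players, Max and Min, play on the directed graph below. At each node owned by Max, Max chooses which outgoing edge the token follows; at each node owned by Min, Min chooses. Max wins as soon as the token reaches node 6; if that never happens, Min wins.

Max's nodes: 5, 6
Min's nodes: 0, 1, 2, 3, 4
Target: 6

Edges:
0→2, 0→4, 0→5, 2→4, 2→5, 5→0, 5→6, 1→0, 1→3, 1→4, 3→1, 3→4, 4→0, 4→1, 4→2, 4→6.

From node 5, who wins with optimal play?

Max

A0 = {6}
A1: add {5} — 5 (Max) has 5→6.
A2 = A1; e.g. 0 (Min) can still go to 2. Fixed point.
5 ∈ A1, so Max can force the target.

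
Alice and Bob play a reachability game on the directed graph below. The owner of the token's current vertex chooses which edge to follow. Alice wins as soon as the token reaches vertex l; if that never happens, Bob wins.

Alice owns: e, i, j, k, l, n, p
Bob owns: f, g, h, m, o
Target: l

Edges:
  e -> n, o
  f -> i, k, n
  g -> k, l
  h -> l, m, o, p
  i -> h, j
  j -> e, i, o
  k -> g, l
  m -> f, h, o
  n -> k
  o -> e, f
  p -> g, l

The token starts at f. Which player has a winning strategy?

A0 = {l}
A1: add {k, p} — k (Alice) has k→l; p (Alice) has p→l.
A2: add {g, n} — g (Bob): all of {k, l} already in; n (Alice) has n→k.
A3: add {e} — e (Alice) has e→n.
A4: add {j} — j (Alice) has j→e.
A5: add {i} — i (Alice) has i→j.
A6: add {f} — f (Bob): all of {i, k, n} already in.
f ∈ A6, so Alice can force the target.

Alice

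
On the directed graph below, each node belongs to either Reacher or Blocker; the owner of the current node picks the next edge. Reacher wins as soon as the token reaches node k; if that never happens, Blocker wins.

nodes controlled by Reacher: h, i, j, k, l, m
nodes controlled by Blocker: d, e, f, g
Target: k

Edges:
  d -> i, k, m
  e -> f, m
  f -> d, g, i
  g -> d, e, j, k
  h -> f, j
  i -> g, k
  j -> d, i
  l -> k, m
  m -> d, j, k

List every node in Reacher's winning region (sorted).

A0 = {k}
A1: add {i, l, m} — i (Reacher) has i→k; l (Reacher) has l→k; m (Reacher) has m→k.
A2: add {d, j} — d (Blocker): all of {i, k, m} already in; j (Reacher) has j→i.
A3: add {h} — h (Reacher) has h→j.
A4 = A3; e.g. e (Blocker) can still go to f. Fixed point.
Reacher's winning region = {d, h, i, j, k, l, m}.

d, h, i, j, k, l, m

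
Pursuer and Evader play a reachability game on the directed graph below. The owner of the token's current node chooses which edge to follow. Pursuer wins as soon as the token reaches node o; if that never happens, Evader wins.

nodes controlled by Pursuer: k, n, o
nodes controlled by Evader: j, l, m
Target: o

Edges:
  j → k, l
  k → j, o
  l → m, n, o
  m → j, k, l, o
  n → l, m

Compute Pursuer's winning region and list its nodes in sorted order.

k, o

A0 = {o}
A1: add {k} — k (Pursuer) has k→o.
A2 = A1; e.g. j (Evader) can still go to l. Fixed point.
Pursuer's winning region = {k, o}.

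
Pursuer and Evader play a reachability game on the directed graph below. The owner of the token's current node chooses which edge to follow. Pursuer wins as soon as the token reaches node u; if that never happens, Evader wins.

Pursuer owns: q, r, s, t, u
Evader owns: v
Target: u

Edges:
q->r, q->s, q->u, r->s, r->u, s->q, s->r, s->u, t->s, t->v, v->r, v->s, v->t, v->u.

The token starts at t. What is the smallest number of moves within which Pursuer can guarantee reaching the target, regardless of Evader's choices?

2

A0 = {u}
A1: add {q, r, s} — q (Pursuer) has q→u; r (Pursuer) has r→u; s (Pursuer) has s→u.
A2: add {t} — t (Pursuer) has t→s.
t enters the attractor at level 2, so Pursuer can force the target in 2 moves from there.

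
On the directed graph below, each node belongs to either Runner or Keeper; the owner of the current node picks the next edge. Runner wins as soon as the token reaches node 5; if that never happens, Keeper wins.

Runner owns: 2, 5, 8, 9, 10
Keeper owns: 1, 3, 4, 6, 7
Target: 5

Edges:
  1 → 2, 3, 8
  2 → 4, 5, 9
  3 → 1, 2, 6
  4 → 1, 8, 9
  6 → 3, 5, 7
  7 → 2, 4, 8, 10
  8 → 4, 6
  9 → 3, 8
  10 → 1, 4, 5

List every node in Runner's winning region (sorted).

2, 5, 10

A0 = {5}
A1: add {2, 10} — 2 (Runner) has 2→5; 10 (Runner) has 10→5.
A2 = A1; e.g. 1 (Keeper) can still go to 3. Fixed point.
Runner's winning region = {2, 5, 10}.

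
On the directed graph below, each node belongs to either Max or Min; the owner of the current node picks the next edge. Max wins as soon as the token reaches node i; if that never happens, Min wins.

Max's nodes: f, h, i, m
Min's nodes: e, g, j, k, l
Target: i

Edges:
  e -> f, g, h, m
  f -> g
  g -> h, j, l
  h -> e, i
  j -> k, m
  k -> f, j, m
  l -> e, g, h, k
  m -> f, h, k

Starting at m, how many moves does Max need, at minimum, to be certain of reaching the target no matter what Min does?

2

A0 = {i}
A1: add {h} — h (Max) has h→i.
A2: add {m} — m (Max) has m→h.
A3 = A2; e.g. e (Min) can still go to f. Fixed point.
m enters the attractor at level 2, so Max can force the target in 2 moves from there.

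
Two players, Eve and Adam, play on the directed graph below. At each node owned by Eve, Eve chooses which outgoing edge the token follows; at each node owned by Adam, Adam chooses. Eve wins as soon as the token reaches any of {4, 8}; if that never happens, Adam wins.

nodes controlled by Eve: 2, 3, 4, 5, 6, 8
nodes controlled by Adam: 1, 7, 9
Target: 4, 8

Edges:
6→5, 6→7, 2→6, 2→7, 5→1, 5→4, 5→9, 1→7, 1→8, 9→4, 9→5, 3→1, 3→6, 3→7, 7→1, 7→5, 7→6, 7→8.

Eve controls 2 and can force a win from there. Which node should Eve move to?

A0 = {4, 8}
A1: add {5} — 5 (Eve) has 5→4.
A2: add {6, 9} — 6 (Eve) has 6→5; 9 (Adam): all of {4, 5} already in.
A3: add {2, 3} — 2 (Eve) has 2→6; 3 (Eve) has 3→6.
A4 = A3; e.g. 1 (Adam) can still go to 7. Fixed point.
From 2, successor 6 is in the attractor (rank 2); the other successor 7 is not.

6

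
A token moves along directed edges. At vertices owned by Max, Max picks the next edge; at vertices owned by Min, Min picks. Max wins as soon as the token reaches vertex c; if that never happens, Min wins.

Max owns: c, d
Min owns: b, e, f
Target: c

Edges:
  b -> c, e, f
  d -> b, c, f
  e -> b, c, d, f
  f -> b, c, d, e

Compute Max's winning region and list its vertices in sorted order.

c, d

A0 = {c}
A1: add {d} — d (Max) has d→c.
A2 = A1; e.g. b (Min) can still go to e. Fixed point.
Max's winning region = {c, d}.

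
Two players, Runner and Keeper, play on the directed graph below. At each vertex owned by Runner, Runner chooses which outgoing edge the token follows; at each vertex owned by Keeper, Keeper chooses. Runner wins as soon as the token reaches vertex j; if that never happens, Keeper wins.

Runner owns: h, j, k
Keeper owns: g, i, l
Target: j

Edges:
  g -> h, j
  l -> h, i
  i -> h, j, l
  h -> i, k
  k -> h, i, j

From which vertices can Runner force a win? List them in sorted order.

A0 = {j}
A1: add {k} — k (Runner) has k→j.
A2: add {h} — h (Runner) has h→k.
A3: add {g} — g (Keeper): all of {h, j} already in.
A4 = A3; e.g. i (Keeper) can still go to l. Fixed point.
Runner's winning region = {g, h, j, k}.

g, h, j, k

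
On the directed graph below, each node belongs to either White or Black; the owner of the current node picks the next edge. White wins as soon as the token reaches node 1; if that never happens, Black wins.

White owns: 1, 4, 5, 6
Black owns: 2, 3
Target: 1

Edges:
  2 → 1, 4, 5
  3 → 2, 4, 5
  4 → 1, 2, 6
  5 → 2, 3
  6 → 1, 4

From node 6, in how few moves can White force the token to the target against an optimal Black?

1

A0 = {1}
A1: add {4, 6} — 4 (White) has 4→1; 6 (White) has 6→1.
A2 = A1; e.g. 2 (Black) can still go to 5. Fixed point.
6 enters the attractor at level 1, so White can force the target in 1 move from there.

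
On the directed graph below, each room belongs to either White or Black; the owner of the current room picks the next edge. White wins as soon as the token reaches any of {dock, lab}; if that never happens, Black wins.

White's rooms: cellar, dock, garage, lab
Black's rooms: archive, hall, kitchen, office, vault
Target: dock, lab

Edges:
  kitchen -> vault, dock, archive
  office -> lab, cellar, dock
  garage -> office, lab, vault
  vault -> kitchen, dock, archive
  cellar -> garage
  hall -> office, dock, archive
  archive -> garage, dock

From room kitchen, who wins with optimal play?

A0 = {dock, lab}
A1: add {garage} — garage (White) has garage→lab.
A2: add {archive, cellar} — cellar (White) has cellar→garage; archive (Black): all of {garage, dock} already in.
A3: add {office} — office (Black): all of {lab, cellar, dock} already in.
A4: add {hall} — hall (Black): all of {office, dock, archive} already in.
A5 = A4; e.g. kitchen (Black) can still go to vault. Fixed point.
kitchen never enters the attractor, so Black can avoid the target forever.

Black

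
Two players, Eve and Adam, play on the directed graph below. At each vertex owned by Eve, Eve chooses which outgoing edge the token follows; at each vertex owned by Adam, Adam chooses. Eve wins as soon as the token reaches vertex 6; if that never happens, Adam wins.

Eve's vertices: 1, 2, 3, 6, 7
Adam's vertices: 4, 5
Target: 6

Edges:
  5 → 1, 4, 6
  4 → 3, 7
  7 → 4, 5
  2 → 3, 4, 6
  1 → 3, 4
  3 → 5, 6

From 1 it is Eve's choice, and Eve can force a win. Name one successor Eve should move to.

3

A0 = {6}
A1: add {2, 3} — 2 (Eve) has 2→6; 3 (Eve) has 3→6.
A2: add {1} — 1 (Eve) has 1→3.
A3 = A2; e.g. 4 (Adam) can still go to 7. Fixed point.
From 1, successor 3 is in the attractor (rank 1); the other successor 4 is not.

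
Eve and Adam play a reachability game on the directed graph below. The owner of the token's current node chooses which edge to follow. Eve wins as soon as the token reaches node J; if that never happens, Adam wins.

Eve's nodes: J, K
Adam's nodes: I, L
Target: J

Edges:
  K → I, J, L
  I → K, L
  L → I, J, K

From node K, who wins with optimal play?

A0 = {J}
A1: add {K} — K (Eve) has K→J.
A2 = A1; e.g. I (Adam) can still go to L. Fixed point.
K ∈ A1, so Eve can force the target.

Eve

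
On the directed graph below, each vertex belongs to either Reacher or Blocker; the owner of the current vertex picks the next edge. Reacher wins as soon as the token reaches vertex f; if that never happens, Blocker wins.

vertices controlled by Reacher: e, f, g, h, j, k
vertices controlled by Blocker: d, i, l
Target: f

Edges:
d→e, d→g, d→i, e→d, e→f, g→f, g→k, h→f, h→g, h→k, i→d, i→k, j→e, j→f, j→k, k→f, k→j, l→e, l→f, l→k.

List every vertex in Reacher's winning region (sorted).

e, f, g, h, j, k, l

A0 = {f}
A1: add {e, g, h, j, k} — e (Reacher) has e→f; g (Reacher) has g→f; h (Reacher) has h→f; j (Reacher) has j→f; k (Reacher) has k→f.
A2: add {l} — l (Blocker): all of {e, f, k} already in.
A3 = A2; e.g. d (Blocker) can still go to i. Fixed point.
Reacher's winning region = {e, f, g, h, j, k, l}.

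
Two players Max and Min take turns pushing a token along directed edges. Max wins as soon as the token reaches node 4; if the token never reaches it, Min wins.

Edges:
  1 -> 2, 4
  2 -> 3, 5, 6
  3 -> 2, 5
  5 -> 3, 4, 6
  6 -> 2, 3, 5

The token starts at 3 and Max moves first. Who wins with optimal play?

Min

Track states (vertex, player-to-move).
A0 = {(4,Max), (4,Min)}
A1: add {(1,Max), (5,Max)}.
A2 = A1; e.g. (1,Min) stays out. (3,Max) never enters ⇒ Min avoids the target.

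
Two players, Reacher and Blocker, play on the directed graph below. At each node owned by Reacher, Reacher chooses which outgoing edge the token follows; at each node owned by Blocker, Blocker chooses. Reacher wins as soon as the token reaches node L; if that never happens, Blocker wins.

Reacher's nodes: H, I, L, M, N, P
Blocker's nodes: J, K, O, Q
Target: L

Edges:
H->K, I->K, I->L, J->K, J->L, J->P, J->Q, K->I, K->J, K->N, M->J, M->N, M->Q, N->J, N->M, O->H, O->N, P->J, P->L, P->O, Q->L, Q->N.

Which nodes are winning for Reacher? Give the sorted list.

A0 = {L}
A1: add {I, P} — I (Reacher) has I→L; P (Reacher) has P→L.
A2 = A1; e.g. H (Reacher) has no edge into A1. Fixed point.
Reacher's winning region = {I, L, P}.

I, L, P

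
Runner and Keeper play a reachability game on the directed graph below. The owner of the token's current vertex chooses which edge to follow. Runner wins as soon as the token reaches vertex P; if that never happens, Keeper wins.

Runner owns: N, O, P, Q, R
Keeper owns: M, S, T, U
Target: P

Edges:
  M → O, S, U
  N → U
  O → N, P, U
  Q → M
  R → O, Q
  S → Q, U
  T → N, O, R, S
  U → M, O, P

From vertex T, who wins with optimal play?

A0 = {P}
A1: add {O} — O (Runner) has O→P.
A2: add {R} — R (Runner) has R→O.
A3 = A2; e.g. M (Keeper) can still go to S. Fixed point.
T never enters the attractor, so Keeper can avoid the target forever.

Keeper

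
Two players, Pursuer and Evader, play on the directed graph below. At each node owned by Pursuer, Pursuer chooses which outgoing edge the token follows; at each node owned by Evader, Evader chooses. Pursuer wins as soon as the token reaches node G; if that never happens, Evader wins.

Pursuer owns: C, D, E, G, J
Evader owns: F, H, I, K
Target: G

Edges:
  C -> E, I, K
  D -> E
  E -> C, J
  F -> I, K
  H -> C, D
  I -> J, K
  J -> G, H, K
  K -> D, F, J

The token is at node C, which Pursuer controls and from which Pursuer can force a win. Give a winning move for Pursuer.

E

A0 = {G}
A1: add {J} — J (Pursuer) has J→G.
A2: add {E} — E (Pursuer) has E→J.
A3: add {C, D} — C (Pursuer) has C→E; D (Pursuer) has D→E.
A4: add {H} — H (Evader): all of {C, D} already in.
A5 = A4; e.g. F (Evader) can still go to I. Fixed point.
From C, successor E is in the attractor (rank 2); the other successors I, K are not.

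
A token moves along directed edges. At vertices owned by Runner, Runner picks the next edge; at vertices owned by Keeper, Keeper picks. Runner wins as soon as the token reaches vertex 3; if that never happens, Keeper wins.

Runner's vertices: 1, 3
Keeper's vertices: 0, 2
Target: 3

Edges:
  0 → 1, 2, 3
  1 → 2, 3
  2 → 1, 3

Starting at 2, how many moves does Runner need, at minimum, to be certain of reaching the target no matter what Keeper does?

A0 = {3}
A1: add {1} — 1 (Runner) has 1→3.
A2: add {2} — 2 (Keeper): all of {1, 3} already in.
2 enters the attractor at level 2, so Runner can force the target in 2 moves from there.

2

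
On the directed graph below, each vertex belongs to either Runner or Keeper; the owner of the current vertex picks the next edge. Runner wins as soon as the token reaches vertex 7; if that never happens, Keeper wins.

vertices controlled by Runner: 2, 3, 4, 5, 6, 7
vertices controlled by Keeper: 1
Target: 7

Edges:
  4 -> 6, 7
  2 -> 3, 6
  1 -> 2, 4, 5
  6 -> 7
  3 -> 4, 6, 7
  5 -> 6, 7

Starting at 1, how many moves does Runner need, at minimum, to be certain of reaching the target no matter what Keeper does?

A0 = {7}
A1: add {3, 4, 5, 6} — 3 (Runner) has 3→7; 4 (Runner) has 4→7; 5 (Runner) has 5→7; 6 (Runner) has 6→7.
A2: add {2} — 2 (Runner) has 2→3.
A3: add {1} — 1 (Keeper): all of {2, 4, 5} already in.
A3 = all vertices. Fixed point.
1 enters the attractor at level 3, so Runner can force the target in 3 moves from there.

3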